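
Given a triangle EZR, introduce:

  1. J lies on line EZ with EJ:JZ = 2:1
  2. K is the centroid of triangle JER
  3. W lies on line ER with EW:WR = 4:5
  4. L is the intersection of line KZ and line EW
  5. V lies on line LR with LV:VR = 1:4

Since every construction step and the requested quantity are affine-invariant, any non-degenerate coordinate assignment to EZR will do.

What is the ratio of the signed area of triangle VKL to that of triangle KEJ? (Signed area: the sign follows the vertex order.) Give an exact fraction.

[VKL]:[KEJ] = -4/35

Set E = (0, 0), Z = (1, 0), R = (0, 1); any affine frame gives the same invariant.
1. J lies on line EZ with EJ:JZ = 2:1 ⇒ J = (2/3, 0)
2. K is the centroid of triangle JER ⇒ K = (2/9, 1/3)
3. W lies on line ER with EW:WR = 4:5 ⇒ W = (0, 4/9)
4. L is the intersection of line KZ and line EW ⇒ L = (0, 3/7)
5. V lies on line LR with LV:VR = 1:4 ⇒ V = (0, 19/35)
2·[VKL] = -8/315, 2·[KEJ] = 2/9
[VKL]:[KEJ] = -8/315:2/9 = -4/35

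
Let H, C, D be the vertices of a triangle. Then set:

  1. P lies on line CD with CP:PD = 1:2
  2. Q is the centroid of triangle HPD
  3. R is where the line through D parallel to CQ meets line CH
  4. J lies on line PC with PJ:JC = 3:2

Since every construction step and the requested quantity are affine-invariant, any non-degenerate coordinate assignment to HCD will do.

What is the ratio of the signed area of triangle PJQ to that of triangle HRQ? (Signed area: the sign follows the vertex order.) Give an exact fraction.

[PJQ]:[HRQ] = -3/35

Work in coordinates with H = (0, 0), C = (1, 0), D = (0, 1).
1. P lies on line CD with CP:PD = 1:2 ⇒ P = (2/3, 1/3)
2. Q is the centroid of triangle HPD ⇒ Q = (2/9, 4/9)
3. R is where the line through D parallel to CQ meets line CH ⇒ R = (7/4, 0)
4. J lies on line PC with PJ:JC = 3:2 ⇒ J = (13/15, 2/15)
2·[PJQ] = -1/15, 2·[HRQ] = 7/9
[PJQ]:[HRQ] = -1/15:7/9 = -3/35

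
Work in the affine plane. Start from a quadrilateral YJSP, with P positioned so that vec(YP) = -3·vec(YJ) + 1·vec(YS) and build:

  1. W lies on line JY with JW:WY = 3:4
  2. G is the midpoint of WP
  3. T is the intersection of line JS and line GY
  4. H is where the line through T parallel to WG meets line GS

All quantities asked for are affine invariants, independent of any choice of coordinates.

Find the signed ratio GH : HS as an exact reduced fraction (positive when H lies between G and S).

Assign Y = (0, 0), J = (1, 0), S = (0, 1), P = (-3, 1) — the answer is frame-independent, so this choice is without loss of generality.
1. W lies on line JY with JW:WY = 3:4 ⇒ W = (4/7, 0)
2. G is the midpoint of WP ⇒ G = (-17/14, 1/2)
3. T is the intersection of line JS and line GY ⇒ T = (17/10, -7/10)
4. H is where the line through T parallel to WG meets line GS ⇒ H = (-867/490, 19/70)
H = G + t·(S−G) with t = -16/35, so GH:HS = t:(1−t) = -16/35:51/35

GH:HS = -16/51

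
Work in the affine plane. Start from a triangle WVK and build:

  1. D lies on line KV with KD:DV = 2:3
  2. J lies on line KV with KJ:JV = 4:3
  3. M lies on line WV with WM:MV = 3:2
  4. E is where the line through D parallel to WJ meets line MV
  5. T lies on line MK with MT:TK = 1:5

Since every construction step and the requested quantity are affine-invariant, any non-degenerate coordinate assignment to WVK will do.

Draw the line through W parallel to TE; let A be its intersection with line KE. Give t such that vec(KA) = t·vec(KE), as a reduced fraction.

Assign W = (0, 0), V = (1, 0), K = (0, 1) — the answer is frame-independent, so this choice is without loss of generality.
1. D lies on line KV with KD:DV = 2:3 ⇒ D = (2/5, 3/5)
2. J lies on line KV with KJ:JV = 4:3 ⇒ J = (4/7, 3/7)
3. M lies on line WV with WM:MV = 3:2 ⇒ M = (3/5, 0)
4. E is where the line through D parallel to WJ meets line MV ⇒ E = (-2/5, 0)
5. T lies on line MK with MT:TK = 1:5 ⇒ T = (1/2, 1/6)
through W parallel to TE: direction (-9/10, -1/6); meets KE at A = (-54/125, -2/25)
A = K + t·(E−K) with t = 27/25

t = 27/25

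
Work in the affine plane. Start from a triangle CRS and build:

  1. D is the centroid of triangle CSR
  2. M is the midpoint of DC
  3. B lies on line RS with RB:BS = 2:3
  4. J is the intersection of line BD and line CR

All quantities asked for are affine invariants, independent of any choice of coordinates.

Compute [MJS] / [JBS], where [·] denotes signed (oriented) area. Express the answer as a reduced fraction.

[MJS]:[JBS] = -5/6

Assign C = (0, 0), R = (1, 0), S = (0, 1) — the answer is frame-independent, so this choice is without loss of generality.
1. D is the centroid of triangle CSR ⇒ D = (1/3, 1/3)
2. M is the midpoint of DC ⇒ M = (1/6, 1/6)
3. B lies on line RS with RB:BS = 2:3 ⇒ B = (3/5, 2/5)
4. J is the intersection of line BD and line CR ⇒ J = (-1, 0)
2·[MJS] = -1, 2·[JBS] = 6/5
[MJS]:[JBS] = -1:6/5 = -5/6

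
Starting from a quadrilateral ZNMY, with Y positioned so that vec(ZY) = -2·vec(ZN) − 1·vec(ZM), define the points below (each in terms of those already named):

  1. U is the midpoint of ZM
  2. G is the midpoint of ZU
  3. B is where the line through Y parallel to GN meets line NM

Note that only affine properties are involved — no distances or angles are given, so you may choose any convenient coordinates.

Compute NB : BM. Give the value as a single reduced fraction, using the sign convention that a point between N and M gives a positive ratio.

NB:BM = -7/10

Assign Z = (0, 0), N = (1, 0), M = (0, 1), Y = (-2, -1) — the answer is frame-independent, so this choice is without loss of generality.
1. U is the midpoint of ZM ⇒ U = (0, 1/2)
2. G is the midpoint of ZU ⇒ G = (0, 1/4)
3. B is where the line through Y parallel to GN meets line NM ⇒ B = (10/3, -7/3)
B = N + t·(M−N) with t = -7/3, so NB:BM = t:(1−t) = -7/3:10/3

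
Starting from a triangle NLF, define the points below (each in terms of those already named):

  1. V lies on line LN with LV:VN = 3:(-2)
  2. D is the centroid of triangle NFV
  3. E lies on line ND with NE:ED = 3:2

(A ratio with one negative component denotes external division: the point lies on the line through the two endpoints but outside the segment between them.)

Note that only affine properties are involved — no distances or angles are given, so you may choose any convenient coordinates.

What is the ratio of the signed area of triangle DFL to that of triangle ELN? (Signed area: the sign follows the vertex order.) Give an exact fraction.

Assign N = (0, 0), L = (1, 0), F = (0, 1) — the answer is frame-independent, so this choice is without loss of generality.
1. V lies on line LN with LV:VN = 3:(-2) ⇒ V = (-2, 0)
2. D is the centroid of triangle NFV ⇒ D = (-2/3, 1/3)
3. E lies on line ND with NE:ED = 3:2 ⇒ E = (-2/5, 1/5)
2·[DFL] = -4/3, 2·[ELN] = -1/5
[DFL]:[ELN] = -4/3:-1/5 = 20/3

[DFL]:[ELN] = 20/3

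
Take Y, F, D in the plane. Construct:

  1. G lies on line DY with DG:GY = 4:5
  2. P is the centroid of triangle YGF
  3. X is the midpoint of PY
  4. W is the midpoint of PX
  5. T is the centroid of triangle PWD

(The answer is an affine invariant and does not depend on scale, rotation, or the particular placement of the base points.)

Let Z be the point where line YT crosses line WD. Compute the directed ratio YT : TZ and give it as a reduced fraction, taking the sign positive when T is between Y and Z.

Choose coordinates Y = (0, 0), F = (1, 0), D = (0, 1).
1. G lies on line DY with DG:GY = 4:5 ⇒ G = (0, 5/9)
2. P is the centroid of triangle YGF ⇒ P = (1/3, 5/27)
3. X is the midpoint of PY ⇒ X = (1/6, 5/54)
4. W is the midpoint of PX ⇒ W = (1/4, 5/36)
5. T is the centroid of triangle PWD ⇒ T = (7/36, 143/324)
line YT meets WD at Z = (7/40, 143/360)
T = Y + t·(Z−Y) with t = 10/9, so YT:TZ = 10/9:-1/9

YT:TZ = -10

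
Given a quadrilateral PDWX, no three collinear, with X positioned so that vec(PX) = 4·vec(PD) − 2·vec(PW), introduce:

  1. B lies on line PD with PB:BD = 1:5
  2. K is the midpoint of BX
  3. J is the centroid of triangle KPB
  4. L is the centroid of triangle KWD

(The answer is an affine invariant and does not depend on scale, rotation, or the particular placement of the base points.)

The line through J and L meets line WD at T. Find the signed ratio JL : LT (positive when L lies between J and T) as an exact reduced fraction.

JL:LT = -22

Set P = (0, 0), D = (1, 0), W = (0, 1), X = (4, -2); any affine frame gives the same invariant.
1. B lies on line PD with PB:BD = 1:5 ⇒ B = (1/6, 0)
2. K is the midpoint of BX ⇒ K = (25/12, -1)
3. J is the centroid of triangle KPB ⇒ J = (3/4, -1/3)
4. L is the centroid of triangle KWD ⇒ L = (37/36, 0)
line JL meets WD at T = (67/66, -1/66)
L = J + t·(T−J) with t = 22/21, so JL:LT = 22/21:-1/21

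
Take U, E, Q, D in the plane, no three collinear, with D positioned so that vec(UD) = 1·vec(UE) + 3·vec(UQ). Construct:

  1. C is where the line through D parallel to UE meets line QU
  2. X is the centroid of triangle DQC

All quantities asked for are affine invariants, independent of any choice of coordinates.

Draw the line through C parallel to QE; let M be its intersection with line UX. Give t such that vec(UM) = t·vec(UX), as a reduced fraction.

Work in coordinates with U = (0, 0), E = (1, 0), Q = (0, 1), D = (1, 3).
1. C is where the line through D parallel to UE meets line QU ⇒ C = (0, 3)
2. X is the centroid of triangle DQC ⇒ X = (1/3, 7/3)
through C parallel to QE: direction (1, -1); meets UX at M = (3/8, 21/8)
M = U + t·(X−U) with t = 9/8

t = 9/8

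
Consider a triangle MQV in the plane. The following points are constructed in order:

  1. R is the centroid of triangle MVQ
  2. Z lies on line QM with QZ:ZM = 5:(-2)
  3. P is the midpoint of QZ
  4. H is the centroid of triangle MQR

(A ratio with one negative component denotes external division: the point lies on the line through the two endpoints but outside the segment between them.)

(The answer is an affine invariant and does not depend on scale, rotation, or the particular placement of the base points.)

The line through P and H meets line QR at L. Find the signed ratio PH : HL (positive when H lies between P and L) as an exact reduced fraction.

PH:HL = 3/2

Work in coordinates with M = (0, 0), Q = (1, 0), V = (0, 1).
1. R is the centroid of triangle MVQ ⇒ R = (1/3, 1/3)
2. Z lies on line QM with QZ:ZM = 5:(-2) ⇒ Z = (-2/3, 0)
3. P is the midpoint of QZ ⇒ P = (1/6, 0)
4. H is the centroid of triangle MQR ⇒ H = (4/9, 1/9)
line PH meets QR at L = (17/27, 5/27)
H = P + t·(L−P) with t = 3/5, so PH:HL = 3/5:2/5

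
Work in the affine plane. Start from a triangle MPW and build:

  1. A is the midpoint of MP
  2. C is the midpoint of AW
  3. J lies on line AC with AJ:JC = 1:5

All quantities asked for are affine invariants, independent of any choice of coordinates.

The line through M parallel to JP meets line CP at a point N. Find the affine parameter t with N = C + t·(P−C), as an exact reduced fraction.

Choose coordinates M = (0, 0), P = (1, 0), W = (0, 1).
1. A is the midpoint of MP ⇒ A = (1/2, 0)
2. C is the midpoint of AW ⇒ C = (1/4, 1/2)
3. J lies on line AC with AJ:JC = 1:5 ⇒ J = (11/24, 1/12)
through M parallel to JP: direction (13/24, -1/12); meets CP at N = (13/10, -1/5)
N = C + t·(P−C) with t = 7/5

t = 7/5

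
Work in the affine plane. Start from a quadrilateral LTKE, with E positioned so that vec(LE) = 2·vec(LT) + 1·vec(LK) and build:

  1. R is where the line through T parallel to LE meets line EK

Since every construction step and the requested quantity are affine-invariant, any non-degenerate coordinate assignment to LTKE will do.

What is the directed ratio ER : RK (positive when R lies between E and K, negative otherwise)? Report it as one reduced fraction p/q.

ER:RK = -1/3

Work in coordinates with L = (0, 0), T = (1, 0), K = (0, 1), E = (2, 1).
1. R is where the line through T parallel to LE meets line EK ⇒ R = (3, 1)
R = E + t·(K−E) with t = -1/2, so ER:RK = t:(1−t) = -1/2:3/2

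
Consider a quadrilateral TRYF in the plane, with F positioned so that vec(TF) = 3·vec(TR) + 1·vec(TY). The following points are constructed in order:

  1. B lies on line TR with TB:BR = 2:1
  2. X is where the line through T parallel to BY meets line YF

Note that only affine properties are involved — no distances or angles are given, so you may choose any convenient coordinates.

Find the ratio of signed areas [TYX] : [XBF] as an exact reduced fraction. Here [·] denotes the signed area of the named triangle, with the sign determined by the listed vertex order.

Choose coordinates T = (0, 0), R = (1, 0), Y = (0, 1), F = (3, 1).
1. B lies on line TR with TB:BR = 2:1 ⇒ B = (2/3, 0)
2. X is where the line through T parallel to BY meets line YF ⇒ X = (-2/3, 1)
2·[TYX] = 2/3, 2·[XBF] = 11/3
[TYX]:[XBF] = 2/3:11/3 = 2/11

[TYX]:[XBF] = 2/11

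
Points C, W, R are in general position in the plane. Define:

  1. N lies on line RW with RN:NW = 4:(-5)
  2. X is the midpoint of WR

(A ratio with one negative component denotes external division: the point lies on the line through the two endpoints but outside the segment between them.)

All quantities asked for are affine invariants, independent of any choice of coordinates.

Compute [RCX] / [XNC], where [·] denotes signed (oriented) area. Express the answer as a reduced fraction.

[RCX]:[XNC] = 1/9

Assign C = (0, 0), W = (1, 0), R = (0, 1) — the answer is frame-independent, so this choice is without loss of generality.
1. N lies on line RW with RN:NW = 4:(-5) ⇒ N = (-4, 5)
2. X is the midpoint of WR ⇒ X = (1/2, 1/2)
2·[RCX] = 1/2, 2·[XNC] = 9/2
[RCX]:[XNC] = 1/2:9/2 = 1/9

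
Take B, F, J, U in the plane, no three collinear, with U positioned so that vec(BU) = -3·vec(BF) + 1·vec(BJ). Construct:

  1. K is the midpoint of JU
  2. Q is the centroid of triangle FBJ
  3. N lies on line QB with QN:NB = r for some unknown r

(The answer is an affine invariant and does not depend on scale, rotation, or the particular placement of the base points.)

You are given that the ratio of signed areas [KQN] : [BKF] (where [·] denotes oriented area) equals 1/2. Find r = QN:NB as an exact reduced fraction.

r = 3/2

Work in coordinates with B = (0, 0), F = (1, 0), J = (0, 1), U = (-3, 1).
1. K is the midpoint of JU ⇒ K = (-3/2, 1)
2. Q is the centroid of triangle FBJ ⇒ Q = (1/3, 1/3)
3. With QN:NB = r, write λ = r/(r+1) so N = Q + λ·(B−Q); N is affine-linear in λ
Every point depending on N is an affine combination of N and λ-independent points, so each such coordinate is linear in λ; the λ² term in each signed area is a multiple of (B−Q)×(B−Q) = 0, so 2·[KQN] and 2·[BKF] are each linear in λ. Evaluating at λ=0 and λ=1:
  2·[KQN] = -5/6·λ,   2·[BKF] = -1
So [KQN]:[BKF] = (-5/6·λ) / (-1). Setting this equal to 1/2:
  -5/6·λ = 1/2·(-1)  ⇒  λ = 3/5
Then r = λ/(1−λ) = (3/5)/(2/5) = 3/2. Check: with r = 3/2, N = (2/15, 2/15) and [KQN]:[BKF] = 1/2 as required.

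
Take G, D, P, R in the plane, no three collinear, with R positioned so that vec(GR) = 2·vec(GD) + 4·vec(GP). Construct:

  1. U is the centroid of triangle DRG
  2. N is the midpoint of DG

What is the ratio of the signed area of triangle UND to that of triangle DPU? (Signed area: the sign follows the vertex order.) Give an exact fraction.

[UND]:[DPU] = -1/2

Choose coordinates G = (0, 0), D = (1, 0), P = (0, 1), R = (2, 4).
1. U is the centroid of triangle DRG ⇒ U = (1, 4/3)
2. N is the midpoint of DG ⇒ N = (1/2, 0)
2·[UND] = 2/3, 2·[DPU] = -4/3
[UND]:[DPU] = 2/3:-4/3 = -1/2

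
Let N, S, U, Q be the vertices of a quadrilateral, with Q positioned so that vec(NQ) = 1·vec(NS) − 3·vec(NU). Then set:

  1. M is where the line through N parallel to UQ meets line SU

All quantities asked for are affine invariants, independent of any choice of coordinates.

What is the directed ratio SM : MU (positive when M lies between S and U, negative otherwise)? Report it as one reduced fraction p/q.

SM:MU = -4

Set N = (0, 0), S = (1, 0), U = (0, 1), Q = (1, -3); any affine frame gives the same invariant.
1. M is where the line through N parallel to UQ meets line SU ⇒ M = (-1/3, 4/3)
M = S + t·(U−S) with t = 4/3, so SM:MU = t:(1−t) = 4/3:-1/3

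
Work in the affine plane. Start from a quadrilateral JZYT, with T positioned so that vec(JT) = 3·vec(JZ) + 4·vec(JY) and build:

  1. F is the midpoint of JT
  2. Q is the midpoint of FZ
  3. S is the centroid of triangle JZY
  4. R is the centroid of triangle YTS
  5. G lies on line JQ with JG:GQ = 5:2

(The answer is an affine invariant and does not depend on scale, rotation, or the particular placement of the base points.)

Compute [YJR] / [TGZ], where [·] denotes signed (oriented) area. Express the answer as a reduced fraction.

Choose coordinates J = (0, 0), Z = (1, 0), Y = (0, 1), T = (3, 4).
1. F is the midpoint of JT ⇒ F = (3/2, 2)
2. Q is the midpoint of FZ ⇒ Q = (5/4, 1)
3. S is the centroid of triangle JZY ⇒ S = (1/3, 1/3)
4. R is the centroid of triangle YTS ⇒ R = (10/9, 16/9)
5. G lies on line JQ with JG:GQ = 5:2 ⇒ G = (25/28, 5/7)
2·[YJR] = 10/9, 2·[TGZ] = 13/7
[YJR]:[TGZ] = 10/9:13/7 = 70/117

[YJR]:[TGZ] = 70/117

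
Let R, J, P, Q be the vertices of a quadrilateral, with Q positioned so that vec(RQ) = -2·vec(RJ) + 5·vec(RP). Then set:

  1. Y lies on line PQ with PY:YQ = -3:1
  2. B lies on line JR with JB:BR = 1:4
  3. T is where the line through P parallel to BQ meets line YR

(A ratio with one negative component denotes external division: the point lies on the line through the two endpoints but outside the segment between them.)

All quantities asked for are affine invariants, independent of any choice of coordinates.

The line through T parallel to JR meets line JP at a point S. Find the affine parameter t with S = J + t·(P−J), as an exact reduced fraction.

Work in coordinates with R = (0, 0), J = (1, 0), P = (0, 1), Q = (-2, 5).
1. Y lies on line PQ with PY:YQ = -3:1 ⇒ Y = (-3, 7)
2. B lies on line JR with JB:BR = 1:4 ⇒ B = (4/5, 0)
3. T is where the line through P parallel to BQ meets line YR ⇒ T = (-42/23, 98/23)
through T parallel to JR: direction (-1, 0); meets JP at S = (-75/23, 98/23)
S = J + t·(P−J) with t = 98/23

t = 98/23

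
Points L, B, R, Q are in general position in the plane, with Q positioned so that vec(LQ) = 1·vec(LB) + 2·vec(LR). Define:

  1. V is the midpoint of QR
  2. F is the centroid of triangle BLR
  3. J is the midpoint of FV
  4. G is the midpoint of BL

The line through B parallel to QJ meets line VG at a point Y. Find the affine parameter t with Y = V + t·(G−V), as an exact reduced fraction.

t = 34/21

Choose coordinates L = (0, 0), B = (1, 0), R = (0, 1), Q = (1, 2).
1. V is the midpoint of QR ⇒ V = (1/2, 3/2)
2. F is the centroid of triangle BLR ⇒ F = (1/3, 1/3)
3. J is the midpoint of FV ⇒ J = (5/12, 11/12)
4. G is the midpoint of BL ⇒ G = (1/2, 0)
through B parallel to QJ: direction (-7/12, -13/12); meets VG at Y = (1/2, -13/14)
Y = V + t·(G−V) with t = 34/21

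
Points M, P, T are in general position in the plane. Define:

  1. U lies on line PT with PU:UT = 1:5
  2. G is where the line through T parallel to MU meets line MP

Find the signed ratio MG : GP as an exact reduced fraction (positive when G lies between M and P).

Choose coordinates M = (0, 0), P = (1, 0), T = (0, 1).
1. U lies on line PT with PU:UT = 1:5 ⇒ U = (5/6, 1/6)
2. G is where the line through T parallel to MU meets line MP ⇒ G = (-5, 0)
G = M + t·(P−M) with t = -5, so MG:GP = t:(1−t) = -5:6

MG:GP = -5/6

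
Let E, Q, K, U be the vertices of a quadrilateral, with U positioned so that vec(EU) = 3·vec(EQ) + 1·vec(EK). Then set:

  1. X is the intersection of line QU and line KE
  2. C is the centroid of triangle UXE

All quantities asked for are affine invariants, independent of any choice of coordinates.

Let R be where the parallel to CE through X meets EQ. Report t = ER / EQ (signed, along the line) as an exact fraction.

Set E = (0, 0), Q = (1, 0), K = (0, 1), U = (3, 1); any affine frame gives the same invariant.
1. X is the intersection of line QU and line KE ⇒ X = (0, -1/2)
2. C is the centroid of triangle UXE ⇒ C = (1, 1/6)
through X parallel to CE: direction (-1, -1/6); meets EQ at R = (3, 0)
R = E + t·(Q−E) with t = 3

t = 3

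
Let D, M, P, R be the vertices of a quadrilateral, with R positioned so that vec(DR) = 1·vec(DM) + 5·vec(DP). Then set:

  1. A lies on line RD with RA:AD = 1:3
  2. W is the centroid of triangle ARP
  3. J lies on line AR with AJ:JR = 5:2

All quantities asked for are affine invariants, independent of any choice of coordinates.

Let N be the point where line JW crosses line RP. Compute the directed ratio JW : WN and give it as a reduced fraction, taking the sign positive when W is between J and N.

Choose coordinates D = (0, 0), M = (1, 0), P = (0, 1), R = (1, 5).
1. A lies on line RD with RA:AD = 1:3 ⇒ A = (3/4, 15/4)
2. W is the centroid of triangle ARP ⇒ W = (7/12, 13/4)
3. J lies on line AR with AJ:JR = 5:2 ⇒ J = (13/14, 65/14)
line JW meets RP at N = (3, 13)
W = J + t·(N−J) with t = -1/6, so JW:WN = -1/6:7/6

JW:WN = -1/7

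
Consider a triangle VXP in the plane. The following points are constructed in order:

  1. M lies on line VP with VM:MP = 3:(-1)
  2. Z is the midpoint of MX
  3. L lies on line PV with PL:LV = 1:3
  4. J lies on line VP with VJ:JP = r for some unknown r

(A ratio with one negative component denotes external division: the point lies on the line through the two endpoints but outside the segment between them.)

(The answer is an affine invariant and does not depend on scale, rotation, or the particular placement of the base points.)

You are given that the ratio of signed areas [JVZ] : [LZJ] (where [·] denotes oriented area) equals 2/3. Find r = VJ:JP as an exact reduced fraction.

Assign V = (0, 0), X = (1, 0), P = (0, 1) — the answer is frame-independent, so this choice is without loss of generality.
1. M lies on line VP with VM:MP = 3:(-1) ⇒ M = (0, 3/2)
2. Z is the midpoint of MX ⇒ Z = (1/2, 3/4)
3. L lies on line PV with PL:LV = 1:3 ⇒ L = (0, 3/4)
4. With VJ:JP = r, write λ = r/(r+1) so J = V + λ·(P−V); J is affine-linear in λ
Every point depending on J is an affine combination of J and λ-independent points, so each such coordinate is linear in λ; the λ² term in each signed area is a multiple of (P−V)×(P−V) = 0, so 2·[JVZ] and 2·[LZJ] are each linear in λ. Evaluating at λ=0 and λ=1:
  2·[JVZ] = 1/2·λ,   2·[LZJ] = 1/2·λ − 3/8
So [JVZ]:[LZJ] = (1/2·λ) / (1/2·λ − 3/8). Setting this equal to 2/3:
  1/2·λ = 2/3·(1/2·λ − 3/8)  ⇒  λ = -3/2
Then r = λ/(1−λ) = (-3/2)/(5/2) = -3/5. Check: with r = -3/5, J = (0, -3/2) and [JVZ]:[LZJ] = 2/3 as required.

r = -3/5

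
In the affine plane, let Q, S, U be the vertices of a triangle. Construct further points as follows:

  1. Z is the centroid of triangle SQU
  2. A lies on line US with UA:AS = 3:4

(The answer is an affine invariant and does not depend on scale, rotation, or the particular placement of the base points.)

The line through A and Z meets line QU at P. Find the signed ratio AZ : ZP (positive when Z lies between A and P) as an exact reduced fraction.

AZ:ZP = 2/7

Set Q = (0, 0), S = (1, 0), U = (0, 1); any affine frame gives the same invariant.
1. Z is the centroid of triangle SQU ⇒ Z = (1/3, 1/3)
2. A lies on line US with UA:AS = 3:4 ⇒ A = (3/7, 4/7)
line AZ meets QU at P = (0, -1/2)
Z = A + t·(P−A) with t = 2/9, so AZ:ZP = 2/9:7/9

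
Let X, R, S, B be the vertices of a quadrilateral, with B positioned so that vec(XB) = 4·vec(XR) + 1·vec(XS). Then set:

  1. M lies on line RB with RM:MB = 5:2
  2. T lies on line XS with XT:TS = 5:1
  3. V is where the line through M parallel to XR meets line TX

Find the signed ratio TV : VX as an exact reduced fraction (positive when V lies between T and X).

TV:VX = 1/6

Set X = (0, 0), R = (1, 0), S = (0, 1), B = (4, 1); any affine frame gives the same invariant.
1. M lies on line RB with RM:MB = 5:2 ⇒ M = (22/7, 5/7)
2. T lies on line XS with XT:TS = 5:1 ⇒ T = (0, 5/6)
3. V is where the line through M parallel to XR meets line TX ⇒ V = (0, 5/7)
V = T + t·(X−T) with t = 1/7, so TV:VX = t:(1−t) = 1/7:6/7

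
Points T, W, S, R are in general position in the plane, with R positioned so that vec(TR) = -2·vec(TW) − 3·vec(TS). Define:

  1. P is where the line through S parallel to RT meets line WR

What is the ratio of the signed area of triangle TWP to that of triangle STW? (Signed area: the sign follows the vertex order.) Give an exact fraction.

Set T = (0, 0), W = (1, 0), S = (0, 1), R = (-2, -3); any affine frame gives the same invariant.
1. P is where the line through S parallel to RT meets line WR ⇒ P = (-4, -5)
2·[TWP] = -5, 2·[STW] = 1
[TWP]:[STW] = -5:1 = -5

[TWP]:[STW] = -5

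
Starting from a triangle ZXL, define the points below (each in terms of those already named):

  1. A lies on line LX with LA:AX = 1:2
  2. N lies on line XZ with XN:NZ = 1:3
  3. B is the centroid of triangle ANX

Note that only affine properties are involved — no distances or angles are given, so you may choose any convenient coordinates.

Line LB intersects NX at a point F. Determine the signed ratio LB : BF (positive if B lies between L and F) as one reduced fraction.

Set Z = (0, 0), X = (1, 0), L = (0, 1); any affine frame gives the same invariant.
1. A lies on line LX with LA:AX = 1:2 ⇒ A = (1/3, 2/3)
2. N lies on line XZ with XN:NZ = 1:3 ⇒ N = (3/4, 0)
3. B is the centroid of triangle ANX ⇒ B = (25/36, 2/9)
line LB meets NX at F = (25/28, 0)
B = L + t·(F−L) with t = 7/9, so LB:BF = 7/9:2/9

LB:BF = 7/2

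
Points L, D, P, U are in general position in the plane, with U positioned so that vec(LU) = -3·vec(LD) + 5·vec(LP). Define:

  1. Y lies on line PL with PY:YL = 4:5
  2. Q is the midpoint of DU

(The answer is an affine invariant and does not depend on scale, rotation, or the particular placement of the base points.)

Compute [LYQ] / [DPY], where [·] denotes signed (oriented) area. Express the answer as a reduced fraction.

Assign L = (0, 0), D = (1, 0), P = (0, 1), U = (-3, 5) — the answer is frame-independent, so this choice is without loss of generality.
1. Y lies on line PL with PY:YL = 4:5 ⇒ Y = (0, 5/9)
2. Q is the midpoint of DU ⇒ Q = (-1, 5/2)
2·[LYQ] = 5/9, 2·[DPY] = 4/9
[LYQ]:[DPY] = 5/9:4/9 = 5/4

[LYQ]:[DPY] = 5/4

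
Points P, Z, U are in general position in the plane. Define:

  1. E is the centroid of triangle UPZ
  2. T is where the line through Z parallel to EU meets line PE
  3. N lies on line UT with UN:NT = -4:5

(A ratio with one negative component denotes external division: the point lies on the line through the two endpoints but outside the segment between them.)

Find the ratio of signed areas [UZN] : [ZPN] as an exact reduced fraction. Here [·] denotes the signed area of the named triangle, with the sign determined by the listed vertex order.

Work in coordinates with P = (0, 0), Z = (1, 0), U = (0, 1).
1. E is the centroid of triangle UPZ ⇒ E = (1/3, 1/3)
2. T is where the line through Z parallel to EU meets line PE ⇒ T = (2/3, 2/3)
3. N lies on line UT with UN:NT = -4:5 ⇒ N = (-8/3, 7/3)
2·[UZN] = -4/3, 2·[ZPN] = -7/3
[UZN]:[ZPN] = -4/3:-7/3 = 4/7

[UZN]:[ZPN] = 4/7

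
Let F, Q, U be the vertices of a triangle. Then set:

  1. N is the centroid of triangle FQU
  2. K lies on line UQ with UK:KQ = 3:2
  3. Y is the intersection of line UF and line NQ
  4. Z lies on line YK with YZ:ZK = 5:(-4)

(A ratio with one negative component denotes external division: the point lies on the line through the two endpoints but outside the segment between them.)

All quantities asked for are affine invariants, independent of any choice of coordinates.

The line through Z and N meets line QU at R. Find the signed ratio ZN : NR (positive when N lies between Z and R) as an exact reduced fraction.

ZN:NR = -7

Assign F = (0, 0), Q = (1, 0), U = (0, 1) — the answer is frame-independent, so this choice is without loss of generality.
1. N is the centroid of triangle FQU ⇒ N = (1/3, 1/3)
2. K lies on line UQ with UK:KQ = 3:2 ⇒ K = (3/5, 2/5)
3. Y is the intersection of line UF and line NQ ⇒ Y = (0, 1/2)
4. Z lies on line YK with YZ:ZK = 5:(-4) ⇒ Z = (3, 0)
line ZN meets QU at R = (5/7, 2/7)
N = Z + t·(R−Z) with t = 7/6, so ZN:NR = 7/6:-1/6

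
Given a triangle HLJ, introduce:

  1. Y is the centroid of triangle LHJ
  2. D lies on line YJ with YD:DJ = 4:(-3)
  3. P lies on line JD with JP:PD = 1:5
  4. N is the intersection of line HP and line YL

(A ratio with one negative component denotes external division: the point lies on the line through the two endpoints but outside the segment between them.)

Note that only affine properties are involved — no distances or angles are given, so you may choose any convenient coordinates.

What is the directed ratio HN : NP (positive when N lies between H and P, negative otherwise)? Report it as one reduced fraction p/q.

HN:NP = 2/3

Set H = (0, 0), L = (1, 0), J = (0, 1); any affine frame gives the same invariant.
1. Y is the centroid of triangle LHJ ⇒ Y = (1/3, 1/3)
2. D lies on line YJ with YD:DJ = 4:(-3) ⇒ D = (-1, 3)
3. P lies on line JD with JP:PD = 1:5 ⇒ P = (-1/6, 4/3)
4. N is the intersection of line HP and line YL ⇒ N = (-1/15, 8/15)
N = H + t·(P−H) with t = 2/5, so HN:NP = t:(1−t) = 2/5:3/5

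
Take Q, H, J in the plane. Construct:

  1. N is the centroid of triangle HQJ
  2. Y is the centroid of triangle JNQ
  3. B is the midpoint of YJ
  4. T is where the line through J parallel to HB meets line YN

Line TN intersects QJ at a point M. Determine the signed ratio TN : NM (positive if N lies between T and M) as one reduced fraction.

TN:NM = 14/3

Assign Q = (0, 0), H = (1, 0), J = (0, 1) — the answer is frame-independent, so this choice is without loss of generality.
1. N is the centroid of triangle HQJ ⇒ N = (1/3, 1/3)
2. Y is the centroid of triangle JNQ ⇒ Y = (1/9, 4/9)
3. B is the midpoint of YJ ⇒ B = (1/18, 13/18)
4. T is where the line through J parallel to HB meets line YN ⇒ T = (17/9, -4/9)
line TN meets QJ at M = (0, 1/2)
N = T + t·(M−T) with t = 14/17, so TN:NM = 14/17:3/17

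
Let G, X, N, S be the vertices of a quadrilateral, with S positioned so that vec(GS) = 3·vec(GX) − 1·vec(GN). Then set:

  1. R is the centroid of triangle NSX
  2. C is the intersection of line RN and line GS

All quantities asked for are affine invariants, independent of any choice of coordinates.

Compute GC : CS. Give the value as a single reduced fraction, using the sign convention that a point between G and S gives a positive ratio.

Set G = (0, 0), X = (1, 0), N = (0, 1), S = (3, -1); any affine frame gives the same invariant.
1. R is the centroid of triangle NSX ⇒ R = (4/3, 0)
2. C is the intersection of line RN and line GS ⇒ C = (12/5, -4/5)
C = G + t·(S−G) with t = 4/5, so GC:CS = t:(1−t) = 4/5:1/5

GC:CS = 4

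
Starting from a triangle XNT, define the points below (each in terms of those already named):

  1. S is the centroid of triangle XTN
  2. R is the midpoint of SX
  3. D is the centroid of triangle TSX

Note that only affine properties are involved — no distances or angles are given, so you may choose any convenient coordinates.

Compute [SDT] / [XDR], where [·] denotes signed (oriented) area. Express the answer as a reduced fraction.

[SDT]:[XDR] = 2

Set X = (0, 0), N = (1, 0), T = (0, 1); any affine frame gives the same invariant.
1. S is the centroid of triangle XTN ⇒ S = (1/3, 1/3)
2. R is the midpoint of SX ⇒ R = (1/6, 1/6)
3. D is the centroid of triangle TSX ⇒ D = (1/9, 4/9)
2·[SDT] = -1/9, 2·[XDR] = -1/18
[SDT]:[XDR] = -1/9:-1/18 = 2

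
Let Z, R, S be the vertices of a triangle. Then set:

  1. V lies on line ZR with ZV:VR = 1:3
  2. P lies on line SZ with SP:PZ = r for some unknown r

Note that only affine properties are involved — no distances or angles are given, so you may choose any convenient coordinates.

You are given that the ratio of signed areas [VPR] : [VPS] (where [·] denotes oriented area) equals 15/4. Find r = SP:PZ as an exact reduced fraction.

Assign Z = (0, 0), R = (1, 0), S = (0, 1) — the answer is frame-independent, so this choice is without loss of generality.
1. V lies on line ZR with ZV:VR = 1:3 ⇒ V = (1/4, 0)
2. With SP:PZ = r, write λ = r/(r+1) so P = S + λ·(Z−S); P is affine-linear in λ
Every point depending on P is an affine combination of P and λ-independent points, so each such coordinate is linear in λ; the λ² term in each signed area is a multiple of (Z−S)×(Z−S) = 0, so 2·[VPR] and 2·[VPS] are each linear in λ. Evaluating at λ=0 and λ=1:
  2·[VPR] = 3/4·λ − 3/4,   2·[VPS] = -1/4·λ
So [VPR]:[VPS] = (3/4·λ − 3/4) / (-1/4·λ). Setting this equal to 15/4:
  3/4·λ − 3/4 = 15/4·(-1/4·λ)  ⇒  λ = 4/9
Then r = λ/(1−λ) = (4/9)/(5/9) = 4/5. Check: with r = 4/5, P = (0, 5/9) and [VPR]:[VPS] = 15/4 as required.

r = 4/5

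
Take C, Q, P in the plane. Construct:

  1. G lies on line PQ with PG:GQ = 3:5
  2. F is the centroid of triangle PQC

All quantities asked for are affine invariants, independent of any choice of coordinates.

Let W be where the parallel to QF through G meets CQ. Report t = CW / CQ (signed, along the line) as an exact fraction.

t = 13/8

Set C = (0, 0), Q = (1, 0), P = (0, 1); any affine frame gives the same invariant.
1. G lies on line PQ with PG:GQ = 3:5 ⇒ G = (3/8, 5/8)
2. F is the centroid of triangle PQC ⇒ F = (1/3, 1/3)
through G parallel to QF: direction (-2/3, 1/3); meets CQ at W = (13/8, 0)
W = C + t·(Q−C) with t = 13/8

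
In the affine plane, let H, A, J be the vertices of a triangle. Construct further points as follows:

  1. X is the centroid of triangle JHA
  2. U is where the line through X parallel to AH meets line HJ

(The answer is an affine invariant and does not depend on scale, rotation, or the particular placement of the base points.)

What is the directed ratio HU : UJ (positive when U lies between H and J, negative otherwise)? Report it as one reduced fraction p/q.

Work in coordinates with H = (0, 0), A = (1, 0), J = (0, 1).
1. X is the centroid of triangle JHA ⇒ X = (1/3, 1/3)
2. U is where the line through X parallel to AH meets line HJ ⇒ U = (0, 1/3)
U = H + t·(J−H) with t = 1/3, so HU:UJ = t:(1−t) = 1/3:2/3

HU:UJ = 1/2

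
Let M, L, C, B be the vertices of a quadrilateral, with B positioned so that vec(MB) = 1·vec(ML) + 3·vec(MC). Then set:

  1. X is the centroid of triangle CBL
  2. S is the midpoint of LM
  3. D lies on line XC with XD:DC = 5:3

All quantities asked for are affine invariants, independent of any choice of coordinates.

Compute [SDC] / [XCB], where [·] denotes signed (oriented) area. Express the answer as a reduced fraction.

[SDC]:[XCB] = -5/16

Work in coordinates with M = (0, 0), L = (1, 0), C = (0, 1), B = (1, 3).
1. X is the centroid of triangle CBL ⇒ X = (2/3, 4/3)
2. S is the midpoint of LM ⇒ S = (1/2, 0)
3. D lies on line XC with XD:DC = 5:3 ⇒ D = (1/4, 9/8)
2·[SDC] = 5/16, 2·[XCB] = -1
[SDC]:[XCB] = 5/16:-1 = -5/16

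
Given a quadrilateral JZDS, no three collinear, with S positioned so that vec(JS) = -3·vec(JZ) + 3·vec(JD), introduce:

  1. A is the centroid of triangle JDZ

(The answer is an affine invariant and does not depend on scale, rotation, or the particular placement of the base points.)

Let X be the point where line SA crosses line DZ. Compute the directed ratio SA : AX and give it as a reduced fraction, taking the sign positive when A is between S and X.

SA:AX = 2

Set J = (0, 0), Z = (1, 0), D = (0, 1), S = (-3, 3); any affine frame gives the same invariant.
1. A is the centroid of triangle JDZ ⇒ A = (1/3, 1/3)
line SA meets DZ at X = (2, -1)
A = S + t·(X−S) with t = 2/3, so SA:AX = 2/3:1/3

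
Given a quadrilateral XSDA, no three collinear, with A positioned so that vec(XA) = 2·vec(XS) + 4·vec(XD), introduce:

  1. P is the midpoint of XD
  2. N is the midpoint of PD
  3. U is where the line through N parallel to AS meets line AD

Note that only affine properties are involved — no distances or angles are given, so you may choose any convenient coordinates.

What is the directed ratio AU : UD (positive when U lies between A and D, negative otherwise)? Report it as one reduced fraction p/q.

Set X = (0, 0), S = (1, 0), D = (0, 1), A = (2, 4); any affine frame gives the same invariant.
1. P is the midpoint of XD ⇒ P = (0, 1/2)
2. N is the midpoint of PD ⇒ N = (0, 3/4)
3. U is where the line through N parallel to AS meets line AD ⇒ U = (1/10, 23/20)
U = A + t·(D−A) with t = 19/20, so AU:UD = t:(1−t) = 19/20:1/20

AU:UD = 19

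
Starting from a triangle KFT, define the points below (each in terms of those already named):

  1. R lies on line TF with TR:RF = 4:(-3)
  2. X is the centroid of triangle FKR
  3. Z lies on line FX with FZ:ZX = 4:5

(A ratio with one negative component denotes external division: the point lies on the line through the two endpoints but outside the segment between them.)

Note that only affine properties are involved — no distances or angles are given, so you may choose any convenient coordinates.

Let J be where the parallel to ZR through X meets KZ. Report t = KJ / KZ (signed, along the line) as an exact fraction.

Assign K = (0, 0), F = (1, 0), T = (0, 1) — the answer is frame-independent, so this choice is without loss of generality.
1. R lies on line TF with TR:RF = 4:(-3) ⇒ R = (4, -3)
2. X is the centroid of triangle FKR ⇒ X = (5/3, -1)
3. Z lies on line FX with FZ:ZX = 4:5 ⇒ Z = (35/27, -4/9)
through X parallel to ZR: direction (73/27, -23/9); meets KZ at J = (490/513, -56/171)
J = K + t·(Z−K) with t = 14/19

t = 14/19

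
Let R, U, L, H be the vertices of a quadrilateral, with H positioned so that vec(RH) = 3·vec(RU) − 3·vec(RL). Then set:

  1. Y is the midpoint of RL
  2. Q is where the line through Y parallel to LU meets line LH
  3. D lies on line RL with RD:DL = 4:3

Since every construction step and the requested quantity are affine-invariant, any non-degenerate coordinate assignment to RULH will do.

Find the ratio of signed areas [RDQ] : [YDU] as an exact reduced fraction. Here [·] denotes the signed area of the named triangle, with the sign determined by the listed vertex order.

[RDQ]:[YDU] = 12

Work in coordinates with R = (0, 0), U = (1, 0), L = (0, 1), H = (3, -3).
1. Y is the midpoint of RL ⇒ Y = (0, 1/2)
2. Q is where the line through Y parallel to LU meets line LH ⇒ Q = (3/2, -1)
3. D lies on line RL with RD:DL = 4:3 ⇒ D = (0, 4/7)
2·[RDQ] = -6/7, 2·[YDU] = -1/14
[RDQ]:[YDU] = -6/7:-1/14 = 12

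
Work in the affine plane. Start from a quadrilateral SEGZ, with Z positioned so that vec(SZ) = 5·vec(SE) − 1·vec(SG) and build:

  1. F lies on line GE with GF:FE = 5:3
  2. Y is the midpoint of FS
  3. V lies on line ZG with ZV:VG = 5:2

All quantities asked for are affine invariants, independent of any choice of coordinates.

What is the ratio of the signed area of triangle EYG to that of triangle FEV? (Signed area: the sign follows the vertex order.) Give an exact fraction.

[EYG]:[FEV] = -14/9

Choose coordinates S = (0, 0), E = (1, 0), G = (0, 1), Z = (5, -1).
1. F lies on line GE with GF:FE = 5:3 ⇒ F = (5/8, 3/8)
2. Y is the midpoint of FS ⇒ Y = (5/16, 3/16)
3. V lies on line ZG with ZV:VG = 5:2 ⇒ V = (10/7, 3/7)
2·[EYG] = -1/2, 2·[FEV] = 9/28
[EYG]:[FEV] = -1/2:9/28 = -14/9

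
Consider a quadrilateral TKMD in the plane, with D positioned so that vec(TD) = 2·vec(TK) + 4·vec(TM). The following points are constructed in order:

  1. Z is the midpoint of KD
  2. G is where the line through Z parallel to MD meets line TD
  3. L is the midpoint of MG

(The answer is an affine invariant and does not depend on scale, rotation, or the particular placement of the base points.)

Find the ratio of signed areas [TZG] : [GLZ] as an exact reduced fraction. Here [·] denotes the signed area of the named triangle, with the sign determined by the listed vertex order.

Assign T = (0, 0), K = (1, 0), M = (0, 1), D = (2, 4) — the answer is frame-independent, so this choice is without loss of generality.
1. Z is the midpoint of KD ⇒ Z = (3/2, 2)
2. G is where the line through Z parallel to MD meets line TD ⇒ G = (-1/2, -1)
3. L is the midpoint of MG ⇒ L = (-1/4, 0)
2·[TZG] = -1/2, 2·[GLZ] = -5/4
[TZG]:[GLZ] = -1/2:-5/4 = 2/5

[TZG]:[GLZ] = 2/5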